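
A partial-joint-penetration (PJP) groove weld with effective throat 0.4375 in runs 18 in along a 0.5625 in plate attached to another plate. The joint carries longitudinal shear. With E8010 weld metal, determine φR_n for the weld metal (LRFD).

φR_n ≈ 284 kips

E80XX → F_EXX = 80 ksi.
Effective throat (given) t_e = 0.4375 in.
A_we = 0.4375 × 18 = 7.875 in².
F_nw = 0.6 F_EXX = 48 ksi.
φR_n = 0.75 × 48 × 7.875 = 283.5 kips.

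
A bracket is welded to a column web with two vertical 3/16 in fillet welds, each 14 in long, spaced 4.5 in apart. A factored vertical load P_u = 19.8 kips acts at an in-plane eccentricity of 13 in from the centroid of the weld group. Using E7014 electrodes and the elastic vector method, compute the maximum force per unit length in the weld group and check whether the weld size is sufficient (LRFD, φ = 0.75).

f_max ≈ 3.44 kip/in; adequate

E70XX → F_EXX = 70 ksi.
Total weld length L_w = 28 in. Treat welds as unit-width lines.
Polar moment about centroid: J = 2[d³/12 + d(b/2)²] = 2[14³/12 + 14×2.25²] = 599.1 in³.
Direct shear f_v = P/L_w = 19.8 / 28 = 0.7071 kip/in (vertical).
Torsion M = P·e = 19.8 × 13 = 257.4 kip·in.
Critical point at (x, y) = (2.25, 7) from centroid. f_tx = M·y/J = 3.008 kip/in; f_ty = M·x/J = 0.9667 kip/in.
Resultant f_max = √[f_tx² + (f_v + f_ty)²] = √[3.008² + (0.7071 + 0.9667)²] = 3.442 kip/in.
Capacity per unit length: φr_n = 0.75 × 0.6 × 70 × (0.707 × 0.1875) = 4.176 kip/in.
3.442 ≤ 4.176 → adequate.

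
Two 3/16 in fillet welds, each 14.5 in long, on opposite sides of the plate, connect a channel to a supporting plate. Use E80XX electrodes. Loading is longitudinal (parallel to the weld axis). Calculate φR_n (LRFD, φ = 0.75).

φR_n ≈ 138 kips

E80XX → F_EXX = 80 ksi.
Effective throat t_e = 0.707 × 0.1875 = 0.1326 in.
Total length L = 29 in; A_we = 0.1326 × 29 = 3.844 in².
F_nw = 0.6 F_EXX = 0.6 × 80 = 48 ksi.
φR_n = 0.75 × 48 × 3.844 = 138.4 kips.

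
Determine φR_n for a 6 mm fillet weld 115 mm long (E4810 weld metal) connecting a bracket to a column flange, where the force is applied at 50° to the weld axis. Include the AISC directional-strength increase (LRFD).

φR_n ≈ 141 kN

E48XX → F_EXX = 480 MPa.
t_e = 0.707 × 6 = 4.242 mm; A_we = 4.242 × 115 = 487.8 mm².
Directional factor: 1.0 + 0.5 sin^1.5(50°) = 1.335.
F_nw = 0.6 × 480 × 1.335 = 384.5 MPa.
φR_n = 0.75 × 384.5 × 487.8 × 10⁻³ = 140.7 kN.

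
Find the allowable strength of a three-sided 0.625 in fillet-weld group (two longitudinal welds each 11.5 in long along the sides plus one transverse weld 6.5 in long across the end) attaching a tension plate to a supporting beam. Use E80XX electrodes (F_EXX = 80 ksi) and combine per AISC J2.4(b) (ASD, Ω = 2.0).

t_e = 0.707 × 0.625 = 0.4419 in.
R_nwl = 0.6 × 80 × 0.4419 × 23 = 487.8 kips (longitudinal, 2 welds).
R_nwt = 0.6 × 80 × 0.4419 × 6.5 = 137.9 kips (transverse, base value).
(i) R_nwl + R_nwt = 625.7 kips; (ii) 0.85 R_nwl + 1.5 R_nwt = 621.5 kips.
R_n = max = 625.7 kips [governs: (i)]; R_n/Ω = 312.8 kips.

R_n/Ω ≈ 313 kips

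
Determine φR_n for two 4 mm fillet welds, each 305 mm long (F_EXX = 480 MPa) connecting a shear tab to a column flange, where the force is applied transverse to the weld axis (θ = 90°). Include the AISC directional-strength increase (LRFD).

φR_n ≈ 559 kN

t_e = 0.707 × 4 = 2.828 mm; A_we = 2.828 × 610 = 1725 mm².
Directional factor: 1.0 + 0.5 sin^1.5(90°) = 1.5.
F_nw = 0.6 × 480 × 1.5 = 432 MPa.
φR_n = 0.75 × 432 × 1725 × 10⁻³ = 558.9 kN.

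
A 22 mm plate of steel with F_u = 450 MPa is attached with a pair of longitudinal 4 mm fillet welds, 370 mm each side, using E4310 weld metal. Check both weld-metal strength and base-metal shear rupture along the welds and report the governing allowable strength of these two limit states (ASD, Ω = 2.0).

R_n/Ω ≈ 270 kN (weld metal governs)

E43XX → F_EXX = 430 MPa.
t_e = 0.707 × 4 = 2.828 mm; L = 740 mm.
Weld metal: R_n/Ω = (1/2.0) × 0.6 × 430 × 2.828 × 740 × 10⁻³ = 270 kN.
Base metal (shear rupture): R_n/Ω = (1/2.0) × 0.6 × 450 × 22 × 740 × 10⁻³ = 2198 kN.
Governing: weld metal.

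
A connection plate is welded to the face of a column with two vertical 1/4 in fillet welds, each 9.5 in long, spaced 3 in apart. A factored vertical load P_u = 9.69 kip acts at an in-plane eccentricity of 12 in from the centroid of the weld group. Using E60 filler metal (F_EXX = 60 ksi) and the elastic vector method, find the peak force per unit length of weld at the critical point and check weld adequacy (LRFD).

f_max ≈ 3.31 kip/in; adequate

Total weld length L_w = 19 in. Treat welds as unit-width lines.
Polar moment about centroid: J = 2[d³/12 + d(b/2)²] = 2[9.5³/12 + 9.5×1.5²] = 185.6 in³.
Direct shear f_v = P/L_w = 9.69 / 19 = 0.51 kip/in (vertical).
Torsion M = P·e = 9.69 × 12 = 116.28 kip·in.
Critical point at (x, y) = (1.5, 4.75) from centroid. f_tx = M·y/J = 2.975 kip/in; f_ty = M·x/J = 0.9395 kip/in.
Resultant f_max = √[f_tx² + (f_v + f_ty)²] = √[2.975² + (0.51 + 0.9395)²] = 3.31 kip/in.
Capacity per unit length: φr_n = 0.75 × 0.6 × 60 × (0.707 × 0.25) = 4.772 kip/in.
3.31 ≤ 4.772 → adequate.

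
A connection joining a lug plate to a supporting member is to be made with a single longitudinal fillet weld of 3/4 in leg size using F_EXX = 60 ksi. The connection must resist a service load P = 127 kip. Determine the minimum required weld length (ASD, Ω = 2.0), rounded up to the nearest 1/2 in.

L = 13.5 in

Throat t_e = 0.707 × 0.75 = 0.5302 in.
r_n/Ω = (0.6 × 60 × 0.5302) / 2.0 = 9.544 kip/in.
L_req = P / (r_n/Ω) = 127 / 9.544 = 13.31 in total.
Round up → use L = 13.5 in.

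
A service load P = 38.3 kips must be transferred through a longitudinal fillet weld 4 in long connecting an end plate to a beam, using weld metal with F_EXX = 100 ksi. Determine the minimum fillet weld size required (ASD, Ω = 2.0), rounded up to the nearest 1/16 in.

w = 1/2 in

Total weld length L = 4 in.
Required throat t_e = P × Ω / (0.6 F_EXX × L) = 38.3 × 2.0 / (0.6 × 100 × 4) = 0.3192 in.
Required leg w = t_e / 0.707 = 0.4514 in → use 1/2 in.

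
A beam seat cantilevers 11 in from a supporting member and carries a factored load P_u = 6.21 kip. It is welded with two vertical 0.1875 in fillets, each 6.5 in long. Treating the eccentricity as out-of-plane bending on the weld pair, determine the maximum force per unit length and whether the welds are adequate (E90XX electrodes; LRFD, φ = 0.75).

f_max ≈ 4.87 kip/in; adequate

E90XX → F_EXX = 90 ksi.
L_w = 2 × 6.5 = 13 in; section modulus (unit throat) S = 2 × L²/6 = 14.08 in².
Direct shear f_v = P/L_w = 6.21/13 = 0.4777 kip/in.
Moment M = P × e = 6.21 × 11 = 68.31 kip·in; bending f_b = M/S = 4.85 kip/in.
f_max = √(f_v² + f_b²) = √(0.4777² + 4.85²) = 4.874 kip/in.
φr_n = 0.75 × 0.6 × 90 × (0.707 × 0.1875) = 5.369 kip/in → adequate.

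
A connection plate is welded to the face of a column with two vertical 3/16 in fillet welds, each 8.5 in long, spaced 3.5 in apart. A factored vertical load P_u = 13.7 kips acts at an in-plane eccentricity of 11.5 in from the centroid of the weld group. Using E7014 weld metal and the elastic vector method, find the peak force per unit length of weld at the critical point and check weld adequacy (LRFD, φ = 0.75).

f_max ≈ 5.05 kip/in; NOT adequate

E70XX → F_EXX = 70 ksi.
Total weld length L_w = 17 in. Treat welds as unit-width lines.
Polar moment about centroid: J = 2[d³/12 + d(b/2)²] = 2[8.5³/12 + 8.5×1.75²] = 154.4 in³.
Direct shear f_v = P/L_w = 13.7 / 17 = 0.8059 kip/in (vertical).
Torsion M = P·e = 13.7 × 11.5 = 157.55 kip·in.
Critical point at (x, y) = (1.75, 4.25) from centroid. f_tx = M·y/J = 4.336 kip/in; f_ty = M·x/J = 1.786 kip/in.
Resultant f_max = √[f_tx² + (f_v + f_ty)²] = √[4.336² + (0.8059 + 1.786)²] = 5.052 kip/in.
Capacity per unit length: φr_n = 0.75 × 0.6 × 70 × (0.707 × 0.1875) = 4.176 kip/in.
5.052 > 4.176 → NOT adequate.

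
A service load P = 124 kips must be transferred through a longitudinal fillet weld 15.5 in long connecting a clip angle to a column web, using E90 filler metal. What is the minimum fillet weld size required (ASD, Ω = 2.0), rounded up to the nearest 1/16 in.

w = 7/16 in

E90XX → F_EXX = 90 ksi.
Total weld length L = 15.5 in.
Required throat t_e = P × Ω / (0.6 F_EXX × L) = 124 × 2.0 / (0.6 × 90 × 15.5) = 0.2963 in.
Required leg w = t_e / 0.707 = 0.4191 in → use 7/16 in.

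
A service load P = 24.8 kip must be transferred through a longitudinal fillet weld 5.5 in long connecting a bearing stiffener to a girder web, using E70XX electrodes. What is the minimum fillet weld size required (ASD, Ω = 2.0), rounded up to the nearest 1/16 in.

E70XX → F_EXX = 70 ksi.
Total weld length L = 5.5 in.
Required throat t_e = P × Ω / (0.6 F_EXX × L) = 24.8 × 2.0 / (0.6 × 70 × 5.5) = 0.2147 in.
Required leg w = t_e / 0.707 = 0.3037 in → use 5/16 in.

w = 5/16 in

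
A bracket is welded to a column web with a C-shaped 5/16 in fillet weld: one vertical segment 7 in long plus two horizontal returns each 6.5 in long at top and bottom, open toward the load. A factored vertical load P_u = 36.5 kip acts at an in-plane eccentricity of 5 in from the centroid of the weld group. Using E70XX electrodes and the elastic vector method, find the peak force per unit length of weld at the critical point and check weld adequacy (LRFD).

E70XX → F_EXX = 70 ksi.
Total weld length L_w = 20 in. Treat welds as unit-width lines.
Centroid: x̄ = 2×6.5×3.25 / 20 = 2.112 in from the vertical weld.
Polar moment about centroid: J = I_x + I_y = [7³/12 + 2×6.5×3.5²] + [7×2.112² + 2(6.5³/12 + 6.5×1.138²)] = 281.7 in³.
Direct shear f_v = P/L_w = 36.5 / 20 = 1.825 kip/in (vertical).
Torsion M = P·e = 36.5 × 5 = 182.5 kip·in.
Critical point at (x, y) = (4.388, 3.5) from centroid. f_tx = M·y/J = 2.268 kip/in; f_ty = M·x/J = 2.843 kip/in.
Resultant f_max = √[f_tx² + (f_v + f_ty)²] = √[2.268² + (1.825 + 2.843)²] = 5.19 kip/in.
Capacity per unit length: φr_n = 0.75 × 0.6 × 70 × (0.707 × 0.3125) = 6.96 kip/in.
5.19 ≤ 6.96 → adequate.

f_max ≈ 5.19 kip/in; adequate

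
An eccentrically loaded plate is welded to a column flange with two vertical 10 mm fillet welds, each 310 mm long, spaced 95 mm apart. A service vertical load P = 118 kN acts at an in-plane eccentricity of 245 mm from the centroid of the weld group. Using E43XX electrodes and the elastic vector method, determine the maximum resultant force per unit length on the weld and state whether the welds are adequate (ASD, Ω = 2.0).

f_max ≈ 813 N/mm; adequate

E43XX → F_EXX = 430 MPa.
Total weld length L_w = 620 mm. Treat welds as unit-width lines.
Polar moment about centroid: J = 2[d³/12 + d(b/2)²] = 2[310³/12 + 310×47.5²] = 6364000 mm³.
Direct shear f_v = P/L_w = 118×10³ / 620 = 190.3 N/mm (vertical).
Torsion M = P·e = 118×10³ × 245 = 28910000 N·mm.
Critical point at (x, y) = (47.5, 155) from centroid. f_tx = M·y/J = 704.1 N/mm; f_ty = M·x/J = 215.8 N/mm.
Resultant f_max = √[f_tx² + (f_v + f_ty)²] = √[704.1² + (190.3 + 215.8)²] = 812.8 N/mm.
Capacity per unit length: r_n/Ω = (1/2.0) × 0.6 × 430 × (0.707 × 10) = 912 N/mm.
812.8 ≤ 912 → adequate.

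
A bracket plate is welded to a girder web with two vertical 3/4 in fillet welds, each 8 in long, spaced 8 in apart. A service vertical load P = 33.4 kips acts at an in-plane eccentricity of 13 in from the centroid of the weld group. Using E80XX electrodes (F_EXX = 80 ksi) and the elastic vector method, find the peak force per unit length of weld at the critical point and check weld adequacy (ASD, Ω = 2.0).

Total weld length L_w = 16 in. Treat welds as unit-width lines.
Polar moment about centroid: J = 2[d³/12 + d(b/2)²] = 2[8³/12 + 8×4²] = 341.3 in³.
Direct shear f_v = P/L_w = 33.4 / 16 = 2.087 kip/in (vertical).
Torsion M = P·e = 33.4 × 13 = 434.2 kip·in.
Critical point at (x, y) = (4, 4) from centroid. f_tx = M·y/J = 5.088 kip/in; f_ty = M·x/J = 5.088 kip/in.
Resultant f_max = √[f_tx² + (f_v + f_ty)²] = √[5.088² + (2.087 + 5.088)²] = 8.797 kip/in.
Capacity per unit length: r_n/Ω = (1/2.0) × 0.6 × 80 × (0.707 × 0.75) = 12.73 kip/in.
8.797 ≤ 12.73 → adequate.

f_max ≈ 8.8 kip/in; adequate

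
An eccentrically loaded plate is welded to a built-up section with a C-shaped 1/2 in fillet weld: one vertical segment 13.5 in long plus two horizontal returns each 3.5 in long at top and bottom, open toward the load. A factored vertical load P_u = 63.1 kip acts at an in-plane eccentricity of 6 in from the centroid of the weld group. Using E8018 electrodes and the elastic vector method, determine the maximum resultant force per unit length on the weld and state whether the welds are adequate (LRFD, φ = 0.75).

E80XX → F_EXX = 80 ksi.
Total weld length L_w = 20.5 in. Treat welds as unit-width lines.
Centroid: x̄ = 2×3.5×1.75 / 20.5 = 0.5976 in from the vertical weld.
Polar moment about centroid: J = I_x + I_y = [13.5³/12 + 2×3.5×6.75²] + [13.5×0.5976² + 2(3.5³/12 + 3.5×1.152²)] = 545.2 in³.
Direct shear f_v = P/L_w = 63.1 / 20.5 = 3.078 kip/in (vertical).
Torsion M = P·e = 63.1 × 6 = 378.6 kip·in.
Critical point at (x, y) = (2.902, 6.75) from centroid. f_tx = M·y/J = 4.687 kip/in; f_ty = M·x/J = 2.015 kip/in.
Resultant f_max = √[f_tx² + (f_v + f_ty)²] = √[4.687² + (3.078 + 2.015)²] = 6.922 kip/in.
Capacity per unit length: φr_n = 0.75 × 0.6 × 80 × (0.707 × 0.5) = 12.73 kip/in.
6.922 ≤ 12.73 → adequate.

f_max ≈ 6.92 kip/in; adequate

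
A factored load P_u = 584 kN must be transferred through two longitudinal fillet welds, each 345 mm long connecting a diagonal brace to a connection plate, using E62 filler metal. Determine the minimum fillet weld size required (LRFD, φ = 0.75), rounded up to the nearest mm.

w = 5 mm

E62XX → F_EXX = 620 MPa.
Total weld length L = 690 mm.
Required throat t_e = P_u / (φ × 0.6 F_EXX × L) = 584 / (0.75 × 0.6 × 620 × 690 × 10⁻³) = 3.034 mm.
Required leg w = t_e / 0.707 = 4.291 mm → use 5 mm.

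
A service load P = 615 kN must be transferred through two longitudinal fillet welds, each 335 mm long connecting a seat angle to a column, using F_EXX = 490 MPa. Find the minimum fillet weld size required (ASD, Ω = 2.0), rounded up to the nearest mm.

Total weld length L = 670 mm.
Required throat t_e = P × Ω / (0.6 F_EXX × L) = 615 × 2.0 / (0.6 × 490 × 670 × 10⁻³) = 6.244 mm.
Required leg w = t_e / 0.707 = 8.832 mm → use 9 mm.

w = 9 mm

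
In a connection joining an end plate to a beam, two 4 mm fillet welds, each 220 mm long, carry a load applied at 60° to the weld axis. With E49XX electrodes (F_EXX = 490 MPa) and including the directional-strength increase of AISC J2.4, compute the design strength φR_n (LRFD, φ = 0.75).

t_e = 0.707 × 4 = 2.828 mm; A_we = 2.828 × 440 = 1244 mm².
Directional factor: 1.0 + 0.5 sin^1.5(60°) = 1.403.
F_nw = 0.6 × 490 × 1.403 = 412.5 MPa.
φR_n = 0.75 × 412.5 × 1244 × 10⁻³ = 384.9 kN.

φR_n ≈ 385 kN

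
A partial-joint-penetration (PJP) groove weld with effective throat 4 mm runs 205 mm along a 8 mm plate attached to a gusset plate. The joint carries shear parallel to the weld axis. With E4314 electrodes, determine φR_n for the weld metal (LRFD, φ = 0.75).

φR_n ≈ 159 kN

E43XX → F_EXX = 430 MPa.
Effective throat (given) t_e = 4 mm.
A_we = 4 × 205 = 820 mm².
F_nw = 0.6 F_EXX = 258 MPa.
φR_n = 0.75 × 258 × 820 × 10⁻³ = 158.7 kN.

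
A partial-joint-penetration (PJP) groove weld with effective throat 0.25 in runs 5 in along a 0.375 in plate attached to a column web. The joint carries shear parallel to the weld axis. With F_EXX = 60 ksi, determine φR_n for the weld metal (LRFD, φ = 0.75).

Effective throat (given) t_e = 0.25 in.
A_we = 0.25 × 5 = 1.25 in².
F_nw = 0.6 F_EXX = 36 ksi.
φR_n = 0.75 × 36 × 1.25 = 33.75 kips.

φR_n ≈ 33.8 kips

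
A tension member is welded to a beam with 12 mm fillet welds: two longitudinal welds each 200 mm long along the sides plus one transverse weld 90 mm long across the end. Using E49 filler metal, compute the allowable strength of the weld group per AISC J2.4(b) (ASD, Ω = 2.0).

R_n/Ω ≈ 611 kN

E49XX → F_EXX = 490 MPa.
t_e = 0.707 × 12 = 8.484 mm.
R_nwl = 0.6 × 490 × 8.484 × 400 × 10⁻³ = 997.7 kN (longitudinal, 2 welds).
R_nwt = 0.6 × 490 × 8.484 × 90 × 10⁻³ = 224.5 kN (transverse, base value).
(i) R_nwl + R_nwt = 1222 kN; (ii) 0.85 R_nwl + 1.5 R_nwt = 1185 kN.
R_n = max = 1222 kN [governs: (i)]; R_n/Ω = 611.1 kN.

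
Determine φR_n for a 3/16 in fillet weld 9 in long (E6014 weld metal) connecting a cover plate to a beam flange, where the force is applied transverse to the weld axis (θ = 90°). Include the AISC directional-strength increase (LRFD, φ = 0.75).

E60XX → F_EXX = 60 ksi.
t_e = 0.707 × 0.1875 = 0.1326 in; A_we = 0.1326 × 9 = 1.193 in².
Directional factor: 1.0 + 0.5 sin^1.5(90°) = 1.5.
F_nw = 0.6 × 60 × 1.5 = 54 ksi.
φR_n = 0.75 × 54 × 1.193 = 48.32 kip.

φR_n ≈ 48.3 kip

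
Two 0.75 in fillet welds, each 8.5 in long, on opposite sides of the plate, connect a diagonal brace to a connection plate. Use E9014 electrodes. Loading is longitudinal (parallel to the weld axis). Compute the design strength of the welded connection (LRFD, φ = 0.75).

E90XX → F_EXX = 90 ksi.
Effective throat t_e = 0.707 × 0.75 = 0.5302 in.
Total length L = 17 in; A_we = 0.5302 × 17 = 9.014 in².
F_nw = 0.6 F_EXX = 0.6 × 90 = 54 ksi.
φR_n = 0.75 × 54 × 9.014 = 365.1 kip.

φR_n ≈ 365 kip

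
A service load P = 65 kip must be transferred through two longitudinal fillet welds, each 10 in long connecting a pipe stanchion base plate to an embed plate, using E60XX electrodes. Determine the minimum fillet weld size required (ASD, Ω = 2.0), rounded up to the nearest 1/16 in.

w = 5/16 in

E60XX → F_EXX = 60 ksi.
Total weld length L = 20 in.
Required throat t_e = P × Ω / (0.6 F_EXX × L) = 65 × 2.0 / (0.6 × 60 × 20) = 0.1806 in.
Required leg w = t_e / 0.707 = 0.2554 in → use 5/16 in.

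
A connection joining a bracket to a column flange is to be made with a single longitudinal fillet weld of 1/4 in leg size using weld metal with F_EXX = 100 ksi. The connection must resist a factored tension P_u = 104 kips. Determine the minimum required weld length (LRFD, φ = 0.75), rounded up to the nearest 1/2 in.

L = 13.5 in

Throat t_e = 0.707 × 0.25 = 0.1767 in.
φr_n = 0.75 × 0.6 × 100 × 0.1767 = 7.954 kips/in.
L_req = P_u / φr_n = 104 / 7.954 = 13.08 in total.
Round up → use L = 13.5 in.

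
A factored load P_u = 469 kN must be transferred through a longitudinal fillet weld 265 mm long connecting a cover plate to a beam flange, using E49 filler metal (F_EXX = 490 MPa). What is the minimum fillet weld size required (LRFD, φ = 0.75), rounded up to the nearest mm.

Total weld length L = 265 mm.
Required throat t_e = P_u / (φ × 0.6 F_EXX × L) = 469 / (0.75 × 0.6 × 490 × 265 × 10⁻³) = 8.026 mm.
Required leg w = t_e / 0.707 = 11.35 mm → use 12 mm.

w = 12 mm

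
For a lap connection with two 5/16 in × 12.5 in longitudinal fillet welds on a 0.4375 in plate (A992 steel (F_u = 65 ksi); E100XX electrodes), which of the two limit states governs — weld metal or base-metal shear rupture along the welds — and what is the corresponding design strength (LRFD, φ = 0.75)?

E100XX → F_EXX = 100 ksi.
t_e = 0.707 × 0.3125 = 0.2209 in; L = 25 in.
Weld metal: φR_n = 0.75 × 0.6 × 100 × 0.2209 × 25 = 248.6 kip.
Base metal (shear rupture): φR_n = 0.75 × 0.6 × 65 × 0.4375 × 25 = 319.9 kip.
Governing: weld metal.

φR_n ≈ 249 kip (weld metal governs)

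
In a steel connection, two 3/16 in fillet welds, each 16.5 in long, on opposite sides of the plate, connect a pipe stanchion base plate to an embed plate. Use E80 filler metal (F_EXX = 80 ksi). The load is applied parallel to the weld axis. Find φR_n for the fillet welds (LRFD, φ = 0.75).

Effective throat t_e = 0.707 × 0.1875 = 0.1326 in.
Total length L = 33 in; A_we = 0.1326 × 33 = 4.375 in².
F_nw = 0.6 F_EXX = 0.6 × 80 = 48 ksi.
φR_n = 0.75 × 48 × 4.375 = 157.5 kips.

φR_n ≈ 157 kips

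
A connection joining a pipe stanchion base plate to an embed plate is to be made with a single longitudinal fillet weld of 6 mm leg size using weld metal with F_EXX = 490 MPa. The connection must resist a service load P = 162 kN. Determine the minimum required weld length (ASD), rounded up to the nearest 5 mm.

L = 260 mm

Throat t_e = 0.707 × 6 = 4.242 mm.
r_n/Ω = (0.6 × 490 × 4.242) / 2.0 = 623.6 N/mm = 0.6236 kN/mm.
L_req = P / (r_n/Ω) = 162 / 0.6236 = 259.8 mm total.
Round up → use L = 260 mm.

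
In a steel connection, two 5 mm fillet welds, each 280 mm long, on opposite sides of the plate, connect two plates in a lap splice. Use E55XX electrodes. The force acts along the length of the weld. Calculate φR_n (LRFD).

E55XX → F_EXX = 550 MPa.
Effective throat t_e = 0.707 × 5 = 3.535 mm.
Total length L = 560 mm; A_we = 3.535 × 560 = 1980 mm².
F_nw = 0.6 F_EXX = 0.6 × 550 = 330 MPa.
φR_n = 0.75 × 330 × 1980 × 10⁻³ = 490 kN.

φR_n ≈ 490 kN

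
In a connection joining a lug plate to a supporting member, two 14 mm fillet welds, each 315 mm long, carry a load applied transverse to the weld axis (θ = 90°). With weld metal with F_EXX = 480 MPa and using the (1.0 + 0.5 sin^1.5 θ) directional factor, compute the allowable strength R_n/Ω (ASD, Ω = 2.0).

R_n/Ω ≈ 1350 kN

t_e = 0.707 × 14 = 9.898 mm; A_we = 9.898 × 630 = 6236 mm².
Directional factor: 1.0 + 0.5 sin^1.5(90°) = 1.5.
F_nw = 0.6 × 480 × 1.5 = 432 MPa.
R_n/Ω = (432 × 6236) / 2.0 × 10⁻³ = 1347 kN.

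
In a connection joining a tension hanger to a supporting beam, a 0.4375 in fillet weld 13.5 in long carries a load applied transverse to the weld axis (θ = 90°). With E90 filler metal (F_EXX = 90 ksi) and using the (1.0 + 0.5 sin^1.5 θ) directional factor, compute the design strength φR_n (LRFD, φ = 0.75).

t_e = 0.707 × 0.4375 = 0.3093 in; A_we = 0.3093 × 13.5 = 4.176 in².
Directional factor: 1.0 + 0.5 sin^1.5(90°) = 1.5.
F_nw = 0.6 × 90 × 1.5 = 81 ksi.
φR_n = 0.75 × 81 × 4.176 = 253.7 kips.

φR_n ≈ 254 kips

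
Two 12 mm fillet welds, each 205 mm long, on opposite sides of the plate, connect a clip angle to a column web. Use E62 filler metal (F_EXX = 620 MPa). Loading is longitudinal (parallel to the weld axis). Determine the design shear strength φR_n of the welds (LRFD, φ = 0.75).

φR_n ≈ 970 kN

Effective throat t_e = 0.707 × 12 = 8.484 mm.
Total length L = 410 mm; A_we = 8.484 × 410 = 3478 mm².
F_nw = 0.6 F_EXX = 0.6 × 620 = 372 MPa.
φR_n = 0.75 × 372 × 3478 × 10⁻³ = 970.5 kN.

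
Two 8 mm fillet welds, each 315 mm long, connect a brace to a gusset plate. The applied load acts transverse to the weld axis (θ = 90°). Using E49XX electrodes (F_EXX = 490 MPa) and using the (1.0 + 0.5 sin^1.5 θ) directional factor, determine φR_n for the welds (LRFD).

t_e = 0.707 × 8 = 5.656 mm; A_we = 5.656 × 630 = 3563 mm².
Directional factor: 1.0 + 0.5 sin^1.5(90°) = 1.5.
F_nw = 0.6 × 490 × 1.5 = 441 MPa.
φR_n = 0.75 × 441 × 3563 × 10⁻³ = 1179 kN.

φR_n ≈ 1180 kN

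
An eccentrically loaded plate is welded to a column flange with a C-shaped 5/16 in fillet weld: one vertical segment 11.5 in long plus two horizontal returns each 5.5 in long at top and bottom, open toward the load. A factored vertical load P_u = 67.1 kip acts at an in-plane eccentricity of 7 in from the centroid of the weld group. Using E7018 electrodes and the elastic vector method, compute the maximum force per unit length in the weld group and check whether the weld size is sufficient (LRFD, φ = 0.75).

f_max ≈ 8.06 kip/in; NOT adequate

E70XX → F_EXX = 70 ksi.
Total weld length L_w = 22.5 in. Treat welds as unit-width lines.
Centroid: x̄ = 2×5.5×2.75 / 22.5 = 1.344 in from the vertical weld.
Polar moment about centroid: J = I_x + I_y = [11.5³/12 + 2×5.5×5.75²] + [11.5×1.344² + 2(5.5³/12 + 5.5×1.406²)] = 560.7 in³.
Direct shear f_v = P/L_w = 67.1 / 22.5 = 2.982 kip/in (vertical).
Torsion M = P·e = 67.1 × 7 = 469.7 kip·in.
Critical point at (x, y) = (4.156, 5.75) from centroid. f_tx = M·y/J = 4.817 kip/in; f_ty = M·x/J = 3.481 kip/in.
Resultant f_max = √[f_tx² + (f_v + f_ty)²] = √[4.817² + (2.982 + 3.481)²] = 8.061 kip/in.
Capacity per unit length: φr_n = 0.75 × 0.6 × 70 × (0.707 × 0.3125) = 6.96 kip/in.
8.061 > 6.96 → NOT adequate.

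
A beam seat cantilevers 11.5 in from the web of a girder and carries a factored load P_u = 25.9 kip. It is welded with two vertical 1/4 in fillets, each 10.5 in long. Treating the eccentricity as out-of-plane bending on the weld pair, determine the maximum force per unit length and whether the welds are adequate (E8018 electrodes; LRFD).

E80XX → F_EXX = 80 ksi.
L_w = 2 × 10.5 = 21 in; section modulus (unit throat) S = 2 × L²/6 = 36.75 in².
Direct shear f_v = P/L_w = 25.9/21 = 1.233 kip/in.
Moment M = P × e = 25.9 × 11.5 = 297.85 kip·in; bending f_b = M/S = 8.105 kip/in.
f_max = √(f_v² + f_b²) = √(1.233² + 8.105²) = 8.198 kip/in.
φr_n = 0.75 × 0.6 × 80 × (0.707 × 0.25) = 6.363 kip/in → NOT adequate.

f_max ≈ 8.2 kip/in; NOT adequate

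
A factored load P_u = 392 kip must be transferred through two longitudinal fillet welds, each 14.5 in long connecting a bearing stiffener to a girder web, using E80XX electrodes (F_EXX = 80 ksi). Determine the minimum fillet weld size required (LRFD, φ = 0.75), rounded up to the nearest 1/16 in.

Total weld length L = 29 in.
Required throat t_e = P_u / (φ × 0.6 F_EXX × L) = 392 / (0.75 × 0.6 × 80 × 29) = 0.3755 in.
Required leg w = t_e / 0.707 = 0.5311 in → use 9/16 in.

w = 9/16 in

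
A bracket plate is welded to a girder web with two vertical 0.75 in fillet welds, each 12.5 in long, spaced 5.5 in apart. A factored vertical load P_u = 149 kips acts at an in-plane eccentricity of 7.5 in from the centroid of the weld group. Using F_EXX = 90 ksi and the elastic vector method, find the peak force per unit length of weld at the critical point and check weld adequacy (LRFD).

Total weld length L_w = 25 in. Treat welds as unit-width lines.
Polar moment about centroid: J = 2[d³/12 + d(b/2)²] = 2[12.5³/12 + 12.5×2.75²] = 514.6 in³.
Direct shear f_v = P/L_w = 149 / 25 = 5.96 kip/in (vertical).
Torsion M = P·e = 149 × 7.5 = 1117.5 kip·in.
Critical point at (x, y) = (2.75, 6.25) from centroid. f_tx = M·y/J = 13.57 kip/in; f_ty = M·x/J = 5.972 kip/in.
Resultant f_max = √[f_tx² + (f_v + f_ty)²] = √[13.57² + (5.96 + 5.972)²] = 18.07 kip/in.
Capacity per unit length: φr_n = 0.75 × 0.6 × 90 × (0.707 × 0.75) = 21.48 kip/in.
18.07 ≤ 21.48 → adequate.

f_max ≈ 18.1 kip/in; adequate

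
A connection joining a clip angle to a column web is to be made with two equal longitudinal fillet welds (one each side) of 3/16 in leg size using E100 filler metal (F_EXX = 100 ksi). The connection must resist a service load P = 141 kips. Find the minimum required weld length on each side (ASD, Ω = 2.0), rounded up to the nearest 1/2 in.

Throat t_e = 0.707 × 0.1875 = 0.1326 in.
r_n/Ω = (0.6 × 100 × 0.1326) / 2.0 = 3.977 kip/in.
L_req = P / (r_n/Ω) = 141 / 3.977 = 35.45 in total.
Per side: 35.45 / 2 = 17.73 in.
Round up → use L = 18 in on each side.

L = 18 in on each side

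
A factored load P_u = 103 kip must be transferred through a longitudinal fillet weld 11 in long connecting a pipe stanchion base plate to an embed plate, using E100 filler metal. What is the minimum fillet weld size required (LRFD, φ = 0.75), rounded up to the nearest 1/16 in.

w = 5/16 in

E100XX → F_EXX = 100 ksi.
Total weld length L = 11 in.
Required throat t_e = P_u / (φ × 0.6 F_EXX × L) = 103 / (0.75 × 0.6 × 100 × 11) = 0.2081 in.
Required leg w = t_e / 0.707 = 0.2943 in → use 5/16 in.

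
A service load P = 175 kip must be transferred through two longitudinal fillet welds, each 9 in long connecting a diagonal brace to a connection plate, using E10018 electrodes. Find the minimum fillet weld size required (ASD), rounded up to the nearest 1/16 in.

E100XX → F_EXX = 100 ksi.
Total weld length L = 18 in.
Required throat t_e = P × Ω / (0.6 F_EXX × L) = 175 × 2.0 / (0.6 × 100 × 18) = 0.3241 in.
Required leg w = t_e / 0.707 = 0.4584 in → use 1/2 in.

w = 1/2 in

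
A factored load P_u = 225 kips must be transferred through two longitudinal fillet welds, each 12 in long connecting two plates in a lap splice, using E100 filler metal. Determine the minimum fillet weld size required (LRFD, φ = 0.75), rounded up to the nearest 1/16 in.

E100XX → F_EXX = 100 ksi.
Total weld length L = 24 in.
Required throat t_e = P_u / (φ × 0.6 F_EXX × L) = 225 / (0.75 × 0.6 × 100 × 24) = 0.2083 in.
Required leg w = t_e / 0.707 = 0.2947 in → use 5/16 in.

w = 5/16 in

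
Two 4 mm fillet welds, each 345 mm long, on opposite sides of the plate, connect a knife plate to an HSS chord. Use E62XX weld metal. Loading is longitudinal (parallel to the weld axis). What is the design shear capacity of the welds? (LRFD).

E62XX → F_EXX = 620 MPa.
Effective throat t_e = 0.707 × 4 = 2.828 mm.
Total length L = 690 mm; A_we = 2.828 × 690 = 1951 mm².
F_nw = 0.6 F_EXX = 0.6 × 620 = 372 MPa.
φR_n = 0.75 × 372 × 1951 × 10⁻³ = 544.4 kN.

φR_n ≈ 544 kN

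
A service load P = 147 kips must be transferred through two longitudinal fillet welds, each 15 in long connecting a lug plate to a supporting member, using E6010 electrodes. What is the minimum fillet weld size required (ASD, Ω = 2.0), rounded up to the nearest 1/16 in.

w = 7/16 in

E60XX → F_EXX = 60 ksi.
Total weld length L = 30 in.
Required throat t_e = P × Ω / (0.6 F_EXX × L) = 147 × 2.0 / (0.6 × 60 × 30) = 0.2722 in.
Required leg w = t_e / 0.707 = 0.385 in → use 7/16 in.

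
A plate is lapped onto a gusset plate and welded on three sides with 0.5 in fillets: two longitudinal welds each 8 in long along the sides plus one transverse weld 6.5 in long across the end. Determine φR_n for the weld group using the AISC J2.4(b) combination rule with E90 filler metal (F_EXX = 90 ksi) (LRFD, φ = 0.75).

φR_n ≈ 334 kip

t_e = 0.707 × 0.5 = 0.3535 in.
R_nwl = 0.6 × 90 × 0.3535 × 16 = 305.4 kip (longitudinal, 2 welds).
R_nwt = 0.6 × 90 × 0.3535 × 6.5 = 124.1 kip (transverse, base value).
(i) R_nwl + R_nwt = 429.5 kip; (ii) 0.85 R_nwl + 1.5 R_nwt = 445.7 kip.
R_n = max = 445.7 kip [governs: (ii)]; φR_n = 334.3 kip.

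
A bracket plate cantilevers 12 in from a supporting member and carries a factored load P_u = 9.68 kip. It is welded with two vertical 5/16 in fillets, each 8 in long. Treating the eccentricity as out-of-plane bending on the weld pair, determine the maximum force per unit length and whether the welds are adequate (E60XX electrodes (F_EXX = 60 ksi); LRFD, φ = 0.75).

f_max ≈ 5.48 kip/in; adequate

L_w = 2 × 8 = 16 in; section modulus (unit throat) S = 2 × L²/6 = 21.33 in².
Direct shear f_v = P/L_w = 9.68/16 = 0.605 kip/in.
Moment M = P × e = 9.68 × 12 = 116.16 kip·in; bending f_b = M/S = 5.445 kip/in.
f_max = √(f_v² + f_b²) = √(0.605² + 5.445²) = 5.479 kip/in.
φr_n = 0.75 × 0.6 × 60 × (0.707 × 0.3125) = 5.965 kip/in → adequate.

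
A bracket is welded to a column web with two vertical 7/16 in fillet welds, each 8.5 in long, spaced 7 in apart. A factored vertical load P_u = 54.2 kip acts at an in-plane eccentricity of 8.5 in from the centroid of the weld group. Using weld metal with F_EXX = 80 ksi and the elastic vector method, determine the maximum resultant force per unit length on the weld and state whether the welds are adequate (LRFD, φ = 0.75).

Total weld length L_w = 17 in. Treat welds as unit-width lines.
Polar moment about centroid: J = 2[d³/12 + d(b/2)²] = 2[8.5³/12 + 8.5×3.5²] = 310.6 in³.
Direct shear f_v = P/L_w = 54.2 / 17 = 3.188 kip/in (vertical).
Torsion M = P·e = 54.2 × 8.5 = 460.7 kip·in.
Critical point at (x, y) = (3.5, 4.25) from centroid. f_tx = M·y/J = 6.304 kip/in; f_ty = M·x/J = 5.191 kip/in.
Resultant f_max = √[f_tx² + (f_v + f_ty)²] = √[6.304² + (3.188 + 5.191)²] = 10.49 kip/in.
Capacity per unit length: φr_n = 0.75 × 0.6 × 80 × (0.707 × 0.4375) = 11.14 kip/in.
10.49 ≤ 11.14 → adequate.

f_max ≈ 10.5 kip/in; adequate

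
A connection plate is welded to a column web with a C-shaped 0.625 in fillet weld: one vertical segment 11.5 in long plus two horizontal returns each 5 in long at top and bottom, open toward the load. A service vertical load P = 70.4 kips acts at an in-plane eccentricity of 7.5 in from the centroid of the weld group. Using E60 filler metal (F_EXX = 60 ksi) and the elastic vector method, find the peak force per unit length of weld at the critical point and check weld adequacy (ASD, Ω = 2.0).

f_max ≈ 9.36 kip/in; NOT adequate

Total weld length L_w = 21.5 in. Treat welds as unit-width lines.
Centroid: x̄ = 2×5×2.5 / 21.5 = 1.163 in from the vertical weld.
Polar moment about centroid: J = I_x + I_y = [11.5³/12 + 2×5×5.75²] + [11.5×1.163² + 2(5³/12 + 5×1.337²)] = 511.6 in³.
Direct shear f_v = P/L_w = 70.4 / 21.5 = 3.274 kip/in (vertical).
Torsion M = P·e = 70.4 × 7.5 = 528 kip·in.
Critical point at (x, y) = (3.837, 5.75) from centroid. f_tx = M·y/J = 5.934 kip/in; f_ty = M·x/J = 3.96 kip/in.
Resultant f_max = √[f_tx² + (f_v + f_ty)²] = √[5.934² + (3.274 + 3.96)²] = 9.357 kip/in.
Capacity per unit length: r_n/Ω = (1/2.0) × 0.6 × 60 × (0.707 × 0.625) = 7.954 kip/in.
9.357 > 7.954 → NOT adequate.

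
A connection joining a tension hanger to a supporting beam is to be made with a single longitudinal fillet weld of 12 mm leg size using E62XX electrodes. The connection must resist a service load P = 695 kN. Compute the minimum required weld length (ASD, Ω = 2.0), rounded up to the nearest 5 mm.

L = 445 mm

E62XX → F_EXX = 620 MPa.
Throat t_e = 0.707 × 12 = 8.484 mm.
r_n/Ω = (0.6 × 620 × 8.484) / 2.0 = 1578 N/mm = 1.578 kN/mm.
L_req = P / (r_n/Ω) = 695 / 1.578 = 440.4 mm total.
Round up → use L = 445 mm.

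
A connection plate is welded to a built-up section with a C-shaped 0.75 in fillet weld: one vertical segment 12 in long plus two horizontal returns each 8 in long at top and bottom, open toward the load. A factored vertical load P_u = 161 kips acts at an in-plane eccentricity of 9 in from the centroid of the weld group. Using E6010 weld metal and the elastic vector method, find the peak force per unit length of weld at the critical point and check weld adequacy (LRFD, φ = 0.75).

E60XX → F_EXX = 60 ksi.
Total weld length L_w = 28 in. Treat welds as unit-width lines.
Centroid: x̄ = 2×8×4 / 28 = 2.286 in from the vertical weld.
Polar moment about centroid: J = I_x + I_y = [12³/12 + 2×8×6²] + [12×2.286² + 2(8³/12 + 8×1.714²)] = 915 in³.
Direct shear f_v = P/L_w = 161 / 28 = 5.75 kip/in (vertical).
Torsion M = P·e = 161 × 9 = 1449 kip·in.
Critical point at (x, y) = (5.714, 6) from centroid. f_tx = M·y/J = 9.501 kip/in; f_ty = M·x/J = 9.049 kip/in.
Resultant f_max = √[f_tx² + (f_v + f_ty)²] = √[9.501² + (5.75 + 9.049)²] = 17.59 kip/in.
Capacity per unit length: φr_n = 0.75 × 0.6 × 60 × (0.707 × 0.75) = 14.32 kip/in.
17.59 > 14.32 → NOT adequate.

f_max ≈ 17.6 kip/in; NOT adequate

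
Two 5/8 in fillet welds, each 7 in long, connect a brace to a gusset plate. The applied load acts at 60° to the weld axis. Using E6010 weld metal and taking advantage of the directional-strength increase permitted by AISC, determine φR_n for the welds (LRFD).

φR_n ≈ 234 kips

E60XX → F_EXX = 60 ksi.
t_e = 0.707 × 0.625 = 0.4419 in; A_we = 0.4419 × 14 = 6.186 in².
Directional factor: 1.0 + 0.5 sin^1.5(60°) = 1.403.
F_nw = 0.6 × 60 × 1.403 = 50.51 ksi.
φR_n = 0.75 × 50.51 × 6.186 = 234.3 kips.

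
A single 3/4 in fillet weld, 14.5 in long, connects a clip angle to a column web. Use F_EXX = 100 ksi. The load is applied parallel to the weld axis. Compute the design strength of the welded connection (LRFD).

φR_n ≈ 346 kip

Effective throat t_e = 0.707 × 0.75 = 0.5302 in.
Total length L = 14.5 in; A_we = 0.5302 × 14.5 = 7.689 in².
F_nw = 0.6 F_EXX = 0.6 × 100 = 60 ksi.
φR_n = 0.75 × 60 × 7.689 = 346 kip.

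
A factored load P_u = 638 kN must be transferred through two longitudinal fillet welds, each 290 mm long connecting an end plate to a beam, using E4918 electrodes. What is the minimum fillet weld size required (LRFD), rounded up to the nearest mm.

E49XX → F_EXX = 490 MPa.
Total weld length L = 580 mm.
Required throat t_e = P_u / (φ × 0.6 F_EXX × L) = 638 / (0.75 × 0.6 × 490 × 580 × 10⁻³) = 4.989 mm.
Required leg w = t_e / 0.707 = 7.056 mm → use 8 mm.

w = 8 mm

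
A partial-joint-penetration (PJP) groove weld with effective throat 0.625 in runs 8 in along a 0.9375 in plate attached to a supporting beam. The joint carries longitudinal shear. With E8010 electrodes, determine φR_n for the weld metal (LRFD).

E80XX → F_EXX = 80 ksi.
Effective throat (given) t_e = 0.625 in.
A_we = 0.625 × 8 = 5 in².
F_nw = 0.6 F_EXX = 48 ksi.
φR_n = 0.75 × 48 × 5 = 180 kip.

φR_n ≈ 180 kip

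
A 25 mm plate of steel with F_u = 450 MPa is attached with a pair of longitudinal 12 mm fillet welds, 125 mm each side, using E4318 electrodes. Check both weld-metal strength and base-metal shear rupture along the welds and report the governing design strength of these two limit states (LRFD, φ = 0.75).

φR_n ≈ 410 kN (weld metal governs)

E43XX → F_EXX = 430 MPa.
t_e = 0.707 × 12 = 8.484 mm; L = 250 mm.
Weld metal: φR_n = 0.75 × 0.6 × 430 × 8.484 × 250 × 10⁻³ = 410.4 kN.
Base metal (shear rupture): φR_n = 0.75 × 0.6 × 450 × 25 × 250 × 10⁻³ = 1266 kN.
Governing: weld metal.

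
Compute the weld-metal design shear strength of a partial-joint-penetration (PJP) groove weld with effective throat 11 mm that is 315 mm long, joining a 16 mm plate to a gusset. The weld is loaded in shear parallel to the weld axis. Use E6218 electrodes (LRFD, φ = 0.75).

φR_n ≈ 967 kN

E62XX → F_EXX = 620 MPa.
Effective throat (given) t_e = 11 mm.
A_we = 11 × 315 = 3465 mm².
F_nw = 0.6 F_EXX = 372 MPa.
φR_n = 0.75 × 372 × 3465 × 10⁻³ = 966.7 kN.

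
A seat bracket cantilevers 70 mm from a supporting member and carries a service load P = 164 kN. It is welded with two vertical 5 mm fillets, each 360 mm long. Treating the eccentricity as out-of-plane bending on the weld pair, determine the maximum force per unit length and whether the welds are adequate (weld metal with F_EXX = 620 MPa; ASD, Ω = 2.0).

L_w = 2 × 360 = 720 mm; section modulus (unit throat) S = 2 × L²/6 = 43200 mm².
Direct shear f_v = P/L_w = 164×10³/720 = 227.8 N/mm.
Moment M = P × e = 164×10³ × 70 = 11480000 N·mm; bending f_b = M/S = 265.7 N/mm.
f_max = √(f_v² + f_b²) = √(227.8² + 265.7²) = 350 N/mm.
r_n/Ω = (1/2.0) × 0.6 × 620 × (0.707 × 5) = 657.5 N/mm → adequate.

f_max ≈ 350 N/mm; adequate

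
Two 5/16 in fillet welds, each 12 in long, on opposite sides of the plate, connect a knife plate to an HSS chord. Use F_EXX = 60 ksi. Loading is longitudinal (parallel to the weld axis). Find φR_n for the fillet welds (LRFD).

Effective throat t_e = 0.707 × 0.3125 = 0.2209 in.
Total length L = 24 in; A_we = 0.2209 × 24 = 5.302 in².
F_nw = 0.6 F_EXX = 0.6 × 60 = 36 ksi.
φR_n = 0.75 × 36 × 5.302 = 143.2 kips.

φR_n ≈ 143 kips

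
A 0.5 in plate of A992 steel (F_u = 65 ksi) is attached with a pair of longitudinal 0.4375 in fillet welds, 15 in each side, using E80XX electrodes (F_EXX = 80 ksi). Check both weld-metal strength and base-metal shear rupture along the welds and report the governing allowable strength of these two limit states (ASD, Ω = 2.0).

t_e = 0.707 × 0.4375 = 0.3093 in; L = 30 in.
Weld metal: R_n/Ω = (1/2.0) × 0.6 × 80 × 0.3093 × 30 = 222.7 kips.
Base metal (shear rupture): R_n/Ω = (1/2.0) × 0.6 × 65 × 0.5 × 30 = 292.5 kips.
Governing: weld metal.

R_n/Ω ≈ 223 kips (weld metal governs)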